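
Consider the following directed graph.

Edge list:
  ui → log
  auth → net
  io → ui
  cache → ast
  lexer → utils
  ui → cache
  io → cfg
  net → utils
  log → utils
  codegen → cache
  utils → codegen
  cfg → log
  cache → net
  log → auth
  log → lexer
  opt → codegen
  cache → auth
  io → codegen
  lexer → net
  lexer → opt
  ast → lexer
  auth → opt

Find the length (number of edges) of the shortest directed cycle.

4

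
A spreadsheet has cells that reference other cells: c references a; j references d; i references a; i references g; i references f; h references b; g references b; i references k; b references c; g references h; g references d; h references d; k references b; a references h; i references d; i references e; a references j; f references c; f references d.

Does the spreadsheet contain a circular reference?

DFS with white/gray/black marking, starting from j:
j gray
  d gray
  d black
j black
a gray
  a→j: j black — skip
  h gray
    h→d: d black — skip
    b gray
      c gray
        c→a: a is gray → back edge
Back edge found, so a cycle exists: a → h → b → c → a.

Yes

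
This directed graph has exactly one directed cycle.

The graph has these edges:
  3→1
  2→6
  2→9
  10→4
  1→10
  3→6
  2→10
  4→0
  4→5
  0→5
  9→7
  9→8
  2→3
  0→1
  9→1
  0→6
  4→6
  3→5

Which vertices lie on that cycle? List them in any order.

DFS with gray/black marking from 10:
10 gray
  4 gray
    5 gray
    5 black
    0 gray
      6 gray
      6 black
      1 gray
        1→10: 10 is gray → back edge
Back edge closes the cycle 10 → 4 → 0 → 1 → 10; its vertices are {0, 1, 4, 10}.

0, 1, 4, 10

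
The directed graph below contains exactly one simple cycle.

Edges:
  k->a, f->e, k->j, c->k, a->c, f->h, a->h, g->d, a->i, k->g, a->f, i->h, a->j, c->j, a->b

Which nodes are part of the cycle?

DFS with gray/black marking from a:
a gray
  i gray
    h gray
    h black
  i black
  f gray
    f→h: h black — skip
    e gray
    e black
  f black
  b gray
  b black
  a→h: h black — skip
  j gray
  j black
  c gray
    k gray
      g gray
        d gray
        d black
      g black
      k→a: a is gray → back edge
Back edge closes the cycle a → c → k → a; its vertices are {a, c, k}.

a, c, k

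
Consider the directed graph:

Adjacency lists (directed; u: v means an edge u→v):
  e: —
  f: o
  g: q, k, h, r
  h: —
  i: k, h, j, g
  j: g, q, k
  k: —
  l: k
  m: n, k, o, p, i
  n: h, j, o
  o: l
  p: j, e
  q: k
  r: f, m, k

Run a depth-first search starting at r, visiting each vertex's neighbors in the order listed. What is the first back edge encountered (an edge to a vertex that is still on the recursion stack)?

DFS from r (visiting each vertex's neighbors in the order listed); mark gray on enter, black on exit:
r gray
  f gray
    o gray
      l gray
        k gray
        k black
      l black
    o black
  f black
  m gray
    n gray
      h gray
      h black
      j gray
        g gray
          q gray
            q→k: k black — skip
          q black
          g→k: k black — skip
          g→h: h black — skip
          g→r: r is gray → back edge
First back edge: g → r.

g→r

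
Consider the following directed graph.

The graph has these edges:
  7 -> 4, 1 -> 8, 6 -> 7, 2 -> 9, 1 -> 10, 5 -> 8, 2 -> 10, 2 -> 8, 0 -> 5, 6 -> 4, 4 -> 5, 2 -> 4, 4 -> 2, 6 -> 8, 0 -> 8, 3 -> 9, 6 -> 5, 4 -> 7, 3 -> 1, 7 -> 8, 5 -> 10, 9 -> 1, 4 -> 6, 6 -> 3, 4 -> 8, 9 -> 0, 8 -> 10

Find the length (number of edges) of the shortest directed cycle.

For each vertex v, BFS finds the shortest path from v back to v.
The shortest such closed walk is 2 → 4 → 2, length 2.

2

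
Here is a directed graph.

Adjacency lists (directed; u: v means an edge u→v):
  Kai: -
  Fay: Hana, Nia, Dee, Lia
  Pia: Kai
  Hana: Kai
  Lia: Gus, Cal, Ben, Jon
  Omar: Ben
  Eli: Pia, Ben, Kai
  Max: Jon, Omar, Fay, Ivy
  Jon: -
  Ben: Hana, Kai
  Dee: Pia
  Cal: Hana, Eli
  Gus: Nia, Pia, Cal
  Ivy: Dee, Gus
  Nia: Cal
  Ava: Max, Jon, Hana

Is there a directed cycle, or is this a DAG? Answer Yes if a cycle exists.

No

DFS with white/gray/black marking, starting from Ivy:
Ivy gray
  Dee gray
    Pia gray
      Kai gray
      Kai black
    Pia black
  Dee black
  Gus gray
    Nia gray
      Cal gray
        Hana gray
          Hana→Kai: Kai black — skip
        Hana black
        Eli gray
          Eli→Pia: Pia black — skip
          Ben gray
            Ben→Hana: Hana black — skip
            Ben→Kai: Kai black — skip
          Ben black
          Eli→Kai: Kai black — skip
        Eli black
      Cal black
    Nia black
    Gus→Pia: Pia black — skip
    Gus→Cal: Cal black — skip
  Gus black
Ivy black
Fay gray
  Fay→Hana: Hana black — skip
  Fay→Nia: Nia black — skip
  Fay→Dee: Dee black — skip
  Lia gray
    Lia→Gus: Gus black — skip
    Lia→Cal: Cal black — skip
    Lia→Ben: Ben black — skip
    Jon gray
    Jon black
  Lia black
Fay black
Omar gray
  Omar→Ben: Ben black — skip
Omar black
Max gray
  Max→Jon: Jon black — skip
  Max→Omar: Omar black — skip
  Max→Fay: Fay black — skip
  Max→Ivy: Ivy black — skip
Max black
Ava gray
  Ava→Max: Max black — skip
  Ava→Jon: Jon black — skip
  Ava→Hana: Hana black — skip
Ava black
Every edge goes to a white or black vertex — no back edge, so the graph is acyclic.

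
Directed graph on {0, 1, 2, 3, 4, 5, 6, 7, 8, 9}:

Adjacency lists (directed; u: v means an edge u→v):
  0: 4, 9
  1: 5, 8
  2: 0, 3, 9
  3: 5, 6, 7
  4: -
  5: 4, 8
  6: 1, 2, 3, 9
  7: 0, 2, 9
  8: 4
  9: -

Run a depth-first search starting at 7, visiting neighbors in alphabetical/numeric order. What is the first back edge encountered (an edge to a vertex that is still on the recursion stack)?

DFS from 7 (visiting neighbors in alphabetical/numeric order); mark gray on enter, black on exit:
7 gray
  0 gray
    4 gray
    4 black
    9 gray
    9 black
  0 black
  2 gray
    2→0: 0 black — skip
    3 gray
      5 gray
        5→4: 4 black — skip
        8 gray
          8→4: 4 black — skip
        8 black
      5 black
      6 gray
        1 gray
          1→5: 5 black — skip
          1→8: 8 black — skip
        1 black
        6→2: 2 is gray → back edge
First back edge: 6 → 2.

6→2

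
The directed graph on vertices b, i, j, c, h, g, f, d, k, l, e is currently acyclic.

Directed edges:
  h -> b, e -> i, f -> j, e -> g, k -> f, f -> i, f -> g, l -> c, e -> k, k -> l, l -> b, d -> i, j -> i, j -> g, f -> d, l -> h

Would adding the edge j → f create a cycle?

Adding j→f creates a cycle iff f can already reach j.
Path from f: f → j.
So f → … → j → f is a cycle.

Yes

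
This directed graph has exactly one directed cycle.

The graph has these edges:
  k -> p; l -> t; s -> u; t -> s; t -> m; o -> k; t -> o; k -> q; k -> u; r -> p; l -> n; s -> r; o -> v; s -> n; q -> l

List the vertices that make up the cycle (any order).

DFS with gray/black marking from t:
t gray
  o gray
    k gray
      q gray
        l gray
          l→t: t is gray → back edge
Back edge closes the cycle t → o → k → q → l → t; its vertices are {k, l, o, q, t}.

k, l, o, q, t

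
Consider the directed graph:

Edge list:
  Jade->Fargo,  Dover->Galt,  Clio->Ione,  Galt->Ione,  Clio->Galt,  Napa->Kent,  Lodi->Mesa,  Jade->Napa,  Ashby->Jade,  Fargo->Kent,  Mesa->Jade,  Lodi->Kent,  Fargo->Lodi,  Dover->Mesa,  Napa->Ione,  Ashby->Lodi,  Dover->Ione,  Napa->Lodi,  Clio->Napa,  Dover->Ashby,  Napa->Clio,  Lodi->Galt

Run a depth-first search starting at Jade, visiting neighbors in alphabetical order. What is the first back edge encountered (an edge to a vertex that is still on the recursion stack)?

DFS from Jade (visiting neighbors in alphabetical order); mark gray on enter, black on exit:
Jade gray
  Fargo gray
    Kent gray
    Kent black
    Lodi gray
      Galt gray
        Ione gray
        Ione black
      Galt black
      Lodi→Kent: Kent black — skip
      Mesa gray
        Mesa→Jade: Jade is gray → back edge
First back edge: Mesa → Jade.

Mesa→Jade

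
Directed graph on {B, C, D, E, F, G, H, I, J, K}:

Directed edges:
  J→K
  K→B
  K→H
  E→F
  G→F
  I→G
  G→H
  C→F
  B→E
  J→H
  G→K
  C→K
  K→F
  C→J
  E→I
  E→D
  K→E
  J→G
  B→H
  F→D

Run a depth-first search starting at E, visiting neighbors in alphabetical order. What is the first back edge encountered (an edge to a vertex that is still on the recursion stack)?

B->E

DFS from E (visiting neighbors in alphabetical order); mark gray on enter, black on exit:
E gray
  D gray
  D black
  F gray
    F→D: D black — skip
  F black
  I gray
    G gray
      G→F: F black — skip
      H gray
      H black
      K gray
        B gray
          B→E: E is gray → back edge
First back edge: B → E.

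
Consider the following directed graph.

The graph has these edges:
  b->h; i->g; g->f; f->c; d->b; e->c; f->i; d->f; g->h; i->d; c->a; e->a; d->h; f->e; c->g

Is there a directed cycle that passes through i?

i is on a cycle iff i can reach itself via ≥1 edge.
i → d → f → i — yes.

Yes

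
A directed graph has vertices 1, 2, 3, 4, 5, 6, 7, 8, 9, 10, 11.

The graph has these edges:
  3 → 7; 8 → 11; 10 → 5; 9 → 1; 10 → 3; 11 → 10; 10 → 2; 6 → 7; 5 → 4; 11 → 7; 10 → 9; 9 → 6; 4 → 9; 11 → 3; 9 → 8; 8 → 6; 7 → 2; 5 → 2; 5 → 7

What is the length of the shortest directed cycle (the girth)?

For each vertex v, BFS finds the shortest path from v back to v.
The shortest such closed walk is 10 → 9 → 8 → 11 → 10, length 4.

4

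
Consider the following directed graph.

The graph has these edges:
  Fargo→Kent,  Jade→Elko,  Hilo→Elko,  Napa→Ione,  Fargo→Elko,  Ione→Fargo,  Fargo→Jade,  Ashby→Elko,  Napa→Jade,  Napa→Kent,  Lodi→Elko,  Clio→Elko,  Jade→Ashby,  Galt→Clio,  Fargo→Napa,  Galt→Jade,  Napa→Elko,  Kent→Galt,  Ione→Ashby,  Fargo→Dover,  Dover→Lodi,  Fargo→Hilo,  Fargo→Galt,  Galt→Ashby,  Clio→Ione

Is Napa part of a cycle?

Napa is on a cycle iff Napa can reach itself via ≥1 edge.
Napa → Ione → Fargo → Napa — yes.

Yes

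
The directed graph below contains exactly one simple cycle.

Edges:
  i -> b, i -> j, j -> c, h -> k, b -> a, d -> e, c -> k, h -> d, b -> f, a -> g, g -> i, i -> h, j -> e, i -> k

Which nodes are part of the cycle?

DFS with gray/black marking from i:
i gray
  j gray
    e gray
    e black
    c gray
      k gray
      k black
    c black
  j black
  i→k: k black — skip
  h gray
    h→k: k black — skip
    d gray
      d→e: e black — skip
    d black
  h black
  b gray
    f gray
    f black
    a gray
      g gray
        g→i: i is gray → back edge
Back edge closes the cycle i → b → a → g → i; its vertices are {a, b, g, i}.

a, b, g, i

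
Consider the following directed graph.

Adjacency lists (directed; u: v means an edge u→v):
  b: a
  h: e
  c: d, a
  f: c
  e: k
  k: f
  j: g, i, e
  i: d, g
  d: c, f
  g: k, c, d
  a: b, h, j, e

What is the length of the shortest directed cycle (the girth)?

For each vertex v, BFS finds the shortest path from v back to v.
The shortest such closed walk is b → a → b, length 2.

2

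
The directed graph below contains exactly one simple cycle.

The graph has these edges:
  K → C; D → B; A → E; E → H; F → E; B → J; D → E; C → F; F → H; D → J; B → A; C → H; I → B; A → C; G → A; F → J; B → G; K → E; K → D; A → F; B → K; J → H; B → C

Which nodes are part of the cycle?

B, D, K

DFS with gray/black marking from B:
B gray
  A gray
    E gray
      H gray
      H black
    E black
    C gray
      F gray
        F→E: E black — skip
        J gray
          J→H: H black — skip
        J black
        F→H: H black — skip
      F black
      C→H: H black — skip
    C black
    A→F: F black — skip
  A black
  B→C: C black — skip
  G gray
    G→A: A black — skip
  G black
  K gray
    D gray
      D→J: J black — skip
      D→B: B is gray → back edge
Back edge closes the cycle B → K → D → B; its vertices are {B, D, K}.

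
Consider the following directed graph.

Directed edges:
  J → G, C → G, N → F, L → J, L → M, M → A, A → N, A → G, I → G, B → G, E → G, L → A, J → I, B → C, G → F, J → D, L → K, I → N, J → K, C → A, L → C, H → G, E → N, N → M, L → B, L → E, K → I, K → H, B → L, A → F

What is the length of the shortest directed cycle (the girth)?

For each vertex v, BFS finds the shortest path from v back to v.
The shortest such closed walk is L → B → L, length 2.

2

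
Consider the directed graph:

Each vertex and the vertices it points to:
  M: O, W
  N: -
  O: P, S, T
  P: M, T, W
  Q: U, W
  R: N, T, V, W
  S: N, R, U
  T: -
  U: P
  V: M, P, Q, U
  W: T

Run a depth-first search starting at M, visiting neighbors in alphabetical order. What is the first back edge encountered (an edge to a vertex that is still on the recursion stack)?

P→M

DFS from M (visiting neighbors in alphabetical order); mark gray on enter, black on exit:
M gray
  O gray
    P gray
      P→M: M is gray → back edge
First back edge: P → M.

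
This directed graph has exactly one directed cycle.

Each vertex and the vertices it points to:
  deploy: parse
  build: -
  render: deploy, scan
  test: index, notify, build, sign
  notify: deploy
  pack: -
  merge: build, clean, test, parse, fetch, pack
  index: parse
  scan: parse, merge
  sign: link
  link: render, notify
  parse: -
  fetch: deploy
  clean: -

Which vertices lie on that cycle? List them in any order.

link, scan, sign, test, merge, render

DFS with gray/black marking from merge:
merge gray
  build gray
  build black
  clean gray
  clean black
  test gray
    index gray
      parse gray
      parse black
    index black
    notify gray
      deploy gray
        deploy→parse: parse black — skip
      deploy black
    notify black
    test→build: build black — skip
    sign gray
      link gray
        render gray
          render→deploy: deploy black — skip
          scan gray
            scan→parse: parse black — skip
            scan→merge: merge is gray → back edge
Back edge closes the cycle merge → test → sign → link → render → scan → merge; its vertices are {link, scan, sign, test, merge, render}.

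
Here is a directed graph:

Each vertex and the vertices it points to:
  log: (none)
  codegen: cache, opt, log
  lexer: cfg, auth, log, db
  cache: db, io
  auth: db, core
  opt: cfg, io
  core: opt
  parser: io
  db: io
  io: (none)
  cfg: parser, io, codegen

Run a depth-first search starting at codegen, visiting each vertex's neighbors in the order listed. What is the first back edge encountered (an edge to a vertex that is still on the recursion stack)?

cfg→codegen

DFS from codegen (visiting each vertex's neighbors in the order listed); mark gray on enter, black on exit:
codegen gray
  cache gray
    db gray
      io gray
      io black
    db black
    cache→io: io black — skip
  cache black
  opt gray
    cfg gray
      parser gray
        parser→io: io black — skip
      parser black
      cfg→io: io black — skip
      cfg→codegen: codegen is gray → back edge
First back edge: cfg → codegen.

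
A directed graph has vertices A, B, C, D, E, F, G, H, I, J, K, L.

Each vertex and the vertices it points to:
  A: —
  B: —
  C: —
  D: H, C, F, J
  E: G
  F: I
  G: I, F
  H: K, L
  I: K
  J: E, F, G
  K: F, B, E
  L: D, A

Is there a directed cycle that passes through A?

No

A lies on a cycle iff there is a path from A back to itself.
Exploring from A, it never reaches itself; equivalently, its strongly connected component is a singleton.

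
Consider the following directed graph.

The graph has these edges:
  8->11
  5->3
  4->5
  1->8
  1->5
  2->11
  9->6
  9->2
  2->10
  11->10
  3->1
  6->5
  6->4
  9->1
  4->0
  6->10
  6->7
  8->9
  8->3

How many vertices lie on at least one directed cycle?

A vertex is on a directed cycle iff it belongs to a strongly connected component of size ≥ 2 (or has a self-loop).
The vertices on cycles are {1, 3, 4, 5, 6, 8, 9} — 7 in total.

7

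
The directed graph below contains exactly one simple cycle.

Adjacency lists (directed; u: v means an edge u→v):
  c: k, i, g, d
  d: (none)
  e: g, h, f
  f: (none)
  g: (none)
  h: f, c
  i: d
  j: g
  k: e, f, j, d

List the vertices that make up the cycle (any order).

DFS with gray/black marking from c:
c gray
  k gray
    e gray
      g gray
      g black
      h gray
        f gray
        f black
        h→c: c is gray → back edge
Back edge closes the cycle c → k → e → h → c; its vertices are {c, e, h, k}.

c, e, h, k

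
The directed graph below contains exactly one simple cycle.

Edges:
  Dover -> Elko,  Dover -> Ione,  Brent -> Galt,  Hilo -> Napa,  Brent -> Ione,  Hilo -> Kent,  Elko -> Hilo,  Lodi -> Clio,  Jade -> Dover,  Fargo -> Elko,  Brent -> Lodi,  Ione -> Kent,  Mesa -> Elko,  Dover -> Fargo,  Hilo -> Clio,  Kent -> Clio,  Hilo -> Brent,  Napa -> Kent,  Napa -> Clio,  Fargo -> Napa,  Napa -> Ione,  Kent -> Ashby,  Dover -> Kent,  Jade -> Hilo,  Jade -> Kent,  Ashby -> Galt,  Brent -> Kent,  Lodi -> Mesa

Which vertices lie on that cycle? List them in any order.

DFS with gray/black marking from Hilo:
Hilo gray
  Napa gray
    Clio gray
    Clio black
    Ione gray
      Kent gray
        Ashby gray
          Galt gray
          Galt black
        Ashby black
        Kent→Clio: Clio black — skip
      Kent black
    Ione black
    Napa→Kent: Kent black — skip
  Napa black
  Brent gray
    Brent→Galt: Galt black — skip
    Brent→Kent: Kent black — skip
    Lodi gray
      Mesa gray
        Elko gray
          Elko→Hilo: Hilo is gray → back edge
Back edge closes the cycle Hilo → Brent → Lodi → Mesa → Elko → Hilo; its vertices are {Elko, Hilo, Lodi, Mesa, Brent}.

Elko, Hilo, Lodi, Mesa, Brent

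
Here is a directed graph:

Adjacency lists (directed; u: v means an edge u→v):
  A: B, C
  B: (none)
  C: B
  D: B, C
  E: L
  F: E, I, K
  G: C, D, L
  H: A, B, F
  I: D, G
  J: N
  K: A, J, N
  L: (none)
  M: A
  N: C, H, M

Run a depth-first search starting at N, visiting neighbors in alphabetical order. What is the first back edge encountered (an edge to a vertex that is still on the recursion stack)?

J->N

DFS from N (visiting neighbors in alphabetical order); mark gray on enter, black on exit:
N gray
  C gray
    B gray
    B black
  C black
  H gray
    A gray
      A→B: B black — skip
      A→C: C black — skip
    A black
    H→B: B black — skip
    F gray
      E gray
        L gray
        L black
      E black
      I gray
        D gray
          D→B: B black — skip
          D→C: C black — skip
        D black
        G gray
          G→C: C black — skip
          G→D: D black — skip
          G→L: L black — skip
        G black
      I black
      K gray
        K→A: A black — skip
        J gray
          J→N: N is gray → back edge
First back edge: J → N.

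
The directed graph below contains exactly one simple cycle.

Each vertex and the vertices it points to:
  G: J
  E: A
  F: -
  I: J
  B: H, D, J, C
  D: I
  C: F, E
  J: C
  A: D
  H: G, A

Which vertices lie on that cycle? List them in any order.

DFS with gray/black marking from D:
D gray
  I gray
    J gray
      C gray
        F gray
        F black
        E gray
          A gray
            A→D: D is gray → back edge
Back edge closes the cycle D → I → J → C → E → A → D; its vertices are {A, C, D, E, I, J}.

A, C, D, E, I, J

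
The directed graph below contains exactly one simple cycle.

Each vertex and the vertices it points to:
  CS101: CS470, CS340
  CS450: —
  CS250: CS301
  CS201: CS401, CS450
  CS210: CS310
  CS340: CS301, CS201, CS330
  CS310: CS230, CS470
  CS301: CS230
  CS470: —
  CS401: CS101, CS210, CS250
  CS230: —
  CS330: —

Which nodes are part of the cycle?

CS101, CS201, CS340, CS401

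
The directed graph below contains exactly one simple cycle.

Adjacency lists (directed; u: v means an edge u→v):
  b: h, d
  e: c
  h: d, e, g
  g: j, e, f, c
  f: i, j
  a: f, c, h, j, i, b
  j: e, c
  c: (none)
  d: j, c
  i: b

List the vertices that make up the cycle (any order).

DFS with gray/black marking from i:
i gray
  b gray
    h gray
      d gray
        j gray
          e gray
            c gray
            c black
          e black
          j→c: c black — skip
        j black
        d→c: c black — skip
      d black
      h→e: e black — skip
      g gray
        g→j: j black — skip
        g→e: e black — skip
        f gray
          f→i: i is gray → back edge
Back edge closes the cycle i → b → h → g → f → i; its vertices are {b, f, g, h, i}.

b, f, g, h, i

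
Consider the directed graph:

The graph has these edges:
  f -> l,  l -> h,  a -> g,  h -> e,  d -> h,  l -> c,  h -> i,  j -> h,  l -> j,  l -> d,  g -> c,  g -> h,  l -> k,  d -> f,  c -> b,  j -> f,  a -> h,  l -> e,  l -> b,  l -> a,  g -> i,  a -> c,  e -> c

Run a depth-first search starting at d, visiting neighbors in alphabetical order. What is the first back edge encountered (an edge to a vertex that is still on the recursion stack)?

l→d

DFS from d (visiting neighbors in alphabetical order); mark gray on enter, black on exit:
d gray
  f gray
    l gray
      a gray
        c gray
          b gray
          b black
        c black
        g gray
          g→c: c black — skip
          h gray
            e gray
              e→c: c black — skip
            e black
            i gray
            i black
          h black
          g→i: i black — skip
        g black
        a→h: h black — skip
      a black
      l→b: b black — skip
      l→c: c black — skip
      l→d: d is gray → back edge
First back edge: l → d.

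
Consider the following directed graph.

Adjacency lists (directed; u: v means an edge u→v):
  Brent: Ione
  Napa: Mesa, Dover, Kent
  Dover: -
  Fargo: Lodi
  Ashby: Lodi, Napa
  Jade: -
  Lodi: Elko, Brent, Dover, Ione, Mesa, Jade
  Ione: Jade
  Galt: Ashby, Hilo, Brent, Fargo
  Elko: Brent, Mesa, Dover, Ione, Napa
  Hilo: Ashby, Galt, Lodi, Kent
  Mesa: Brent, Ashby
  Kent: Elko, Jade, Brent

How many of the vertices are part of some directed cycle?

8

A vertex is on a directed cycle iff it belongs to a strongly connected component of size ≥ 2 (or has a self-loop).
The vertices on cycles are {Elko, Galt, Hilo, Kent, Lodi, Mesa, Napa, Ashby} — 8 in total.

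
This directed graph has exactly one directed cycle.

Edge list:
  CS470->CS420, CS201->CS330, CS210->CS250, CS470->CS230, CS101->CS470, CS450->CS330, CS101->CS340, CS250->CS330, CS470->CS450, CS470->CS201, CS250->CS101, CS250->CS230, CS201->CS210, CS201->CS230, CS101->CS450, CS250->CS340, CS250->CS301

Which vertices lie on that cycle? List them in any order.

DFS with gray/black marking from CS250:
CS250 gray
  CS340 gray
  CS340 black
  CS330 gray
  CS330 black
  CS301 gray
  CS301 black
  CS230 gray
  CS230 black
  CS101 gray
    CS101→CS340: CS340 black — skip
    CS450 gray
      CS450→CS330: CS330 black — skip
    CS450 black
    CS470 gray
      CS201 gray
        CS201→CS230: CS230 black — skip
        CS210 gray
          CS210→CS250: CS250 is gray → back edge
Back edge closes the cycle CS250 → CS101 → CS470 → CS201 → CS210 → CS250; its vertices are {CS101, CS201, CS210, CS250, CS470}.

CS101, CS201, CS210, CS250, CS470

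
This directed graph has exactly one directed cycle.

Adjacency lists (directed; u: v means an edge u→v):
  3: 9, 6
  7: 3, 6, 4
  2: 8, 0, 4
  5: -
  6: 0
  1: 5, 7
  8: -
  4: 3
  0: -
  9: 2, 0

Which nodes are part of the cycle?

2, 3, 4, 9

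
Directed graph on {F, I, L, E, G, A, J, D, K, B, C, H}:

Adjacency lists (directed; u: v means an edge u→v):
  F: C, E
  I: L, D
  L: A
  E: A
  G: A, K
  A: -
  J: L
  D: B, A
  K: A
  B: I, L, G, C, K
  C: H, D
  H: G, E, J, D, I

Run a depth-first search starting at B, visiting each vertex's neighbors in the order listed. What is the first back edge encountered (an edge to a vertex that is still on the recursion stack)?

D->B

DFS from B (visiting each vertex's neighbors in the order listed); mark gray on enter, black on exit:
B gray
  I gray
    L gray
      A gray
      A black
    L black
    D gray
      D→B: B is gray → back edge
First back edge: D → B.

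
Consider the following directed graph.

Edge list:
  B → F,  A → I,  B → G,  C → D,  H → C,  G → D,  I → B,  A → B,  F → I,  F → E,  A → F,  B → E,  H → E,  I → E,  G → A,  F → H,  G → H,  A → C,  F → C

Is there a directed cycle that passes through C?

No

C lies on a cycle iff there is a path from C back to itself.
Exploring from C, it never reaches itself; equivalently, its strongly connected component is a singleton.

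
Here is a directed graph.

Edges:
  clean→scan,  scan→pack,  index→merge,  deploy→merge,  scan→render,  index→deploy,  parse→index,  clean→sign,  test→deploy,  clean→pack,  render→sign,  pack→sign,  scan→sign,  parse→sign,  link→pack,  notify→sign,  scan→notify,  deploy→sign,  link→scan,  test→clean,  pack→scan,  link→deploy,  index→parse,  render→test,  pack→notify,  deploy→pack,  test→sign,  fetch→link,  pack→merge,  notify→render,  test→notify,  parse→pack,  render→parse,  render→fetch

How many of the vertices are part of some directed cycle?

11

A vertex is on a directed cycle iff it belongs to a strongly connected component of size ≥ 2 (or has a self-loop).
The vertices on cycles are {link, pack, scan, test, clean, fetch, index, parse, deploy, notify, render} — 11 in total.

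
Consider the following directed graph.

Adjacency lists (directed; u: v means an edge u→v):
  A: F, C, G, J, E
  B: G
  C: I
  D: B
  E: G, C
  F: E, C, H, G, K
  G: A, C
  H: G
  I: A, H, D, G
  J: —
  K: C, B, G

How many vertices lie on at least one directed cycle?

10

A vertex is on a directed cycle iff it belongs to a strongly connected component of size ≥ 2 (or has a self-loop).
The vertices on cycles are {A, B, C, D, E, F, G, H, I, K} — 10 in total.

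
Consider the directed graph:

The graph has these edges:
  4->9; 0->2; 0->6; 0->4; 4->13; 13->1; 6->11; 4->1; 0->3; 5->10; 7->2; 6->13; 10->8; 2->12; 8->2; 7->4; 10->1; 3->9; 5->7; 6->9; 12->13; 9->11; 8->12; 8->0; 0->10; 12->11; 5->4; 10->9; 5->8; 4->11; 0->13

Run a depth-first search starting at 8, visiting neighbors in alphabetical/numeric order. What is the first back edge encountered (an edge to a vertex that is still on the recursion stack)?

DFS from 8 (visiting neighbors in alphabetical/numeric order); mark gray on enter, black on exit:
8 gray
  0 gray
    2 gray
      12 gray
        11 gray
        11 black
        13 gray
          1 gray
          1 black
        13 black
      12 black
    2 black
    3 gray
      9 gray
        9→11: 11 black — skip
      9 black
    3 black
    4 gray
      4→1: 1 black — skip
      4→9: 9 black — skip
      4→11: 11 black — skip
      4→13: 13 black — skip
    4 black
    6 gray
      6→9: 9 black — skip
      6→11: 11 black — skip
      6→13: 13 black — skip
    6 black
    10 gray
      10→1: 1 black — skip
      10→8: 8 is gray → back edge
First back edge: 10 → 8.

10->8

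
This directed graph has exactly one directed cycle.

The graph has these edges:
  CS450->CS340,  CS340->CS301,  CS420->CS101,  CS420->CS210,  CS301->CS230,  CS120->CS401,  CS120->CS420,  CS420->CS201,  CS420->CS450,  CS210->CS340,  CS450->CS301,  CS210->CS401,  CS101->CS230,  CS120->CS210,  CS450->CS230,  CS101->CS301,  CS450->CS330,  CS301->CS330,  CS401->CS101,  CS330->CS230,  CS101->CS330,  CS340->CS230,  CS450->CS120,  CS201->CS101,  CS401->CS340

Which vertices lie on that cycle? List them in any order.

CS120, CS420, CS450

DFS with gray/black marking from CS120:
CS120 gray
  CS420 gray
    CS201 gray
      CS101 gray
        CS301 gray
          CS230 gray
          CS230 black
          CS330 gray
            CS330→CS230: CS230 black — skip
          CS330 black
        CS301 black
        CS101→CS230: CS230 black — skip
        CS101→CS330: CS330 black — skip
      CS101 black
    CS201 black
    CS210 gray
      CS340 gray
        CS340→CS230: CS230 black — skip
        CS340→CS301: CS301 black — skip
      CS340 black
      CS401 gray
        CS401→CS340: CS340 black — skip
        CS401→CS101: CS101 black — skip
      CS401 black
    CS210 black
    CS450 gray
      CS450→CS340: CS340 black — skip
      CS450→CS330: CS330 black — skip
      CS450→CS120: CS120 is gray → back edge
Back edge closes the cycle CS120 → CS420 → CS450 → CS120; its vertices are {CS120, CS420, CS450}.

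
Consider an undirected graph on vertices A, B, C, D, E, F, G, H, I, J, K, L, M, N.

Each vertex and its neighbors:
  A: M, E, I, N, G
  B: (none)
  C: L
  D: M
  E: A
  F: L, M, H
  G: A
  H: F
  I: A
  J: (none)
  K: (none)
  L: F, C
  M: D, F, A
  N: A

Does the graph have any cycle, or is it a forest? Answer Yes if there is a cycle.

No

DFS, tracking each vertex's parent; an edge to a visited non-parent vertex closes a cycle.
Start from D:
visit D (parent –)
  visit M (parent D)
    M–D: parent, skip
    visit F (parent M)
      visit L (parent F)
        L–F: parent, skip
        visit C (parent L)
          C–L: parent, skip
      F–M: parent, skip
      visit H (parent F)
        H–F: parent, skip
    visit A (parent M)
      A–M: parent, skip
      visit E (parent A)
        E–A: parent, skip
      visit I (parent A)
        I–A: parent, skip
      visit N (parent A)
        N–A: parent, skip
      visit G (parent A)
        G–A: parent, skip
visit B (parent –)
visit J (parent –)
visit K (parent –)
No non-parent visited neighbor found — the graph is a forest.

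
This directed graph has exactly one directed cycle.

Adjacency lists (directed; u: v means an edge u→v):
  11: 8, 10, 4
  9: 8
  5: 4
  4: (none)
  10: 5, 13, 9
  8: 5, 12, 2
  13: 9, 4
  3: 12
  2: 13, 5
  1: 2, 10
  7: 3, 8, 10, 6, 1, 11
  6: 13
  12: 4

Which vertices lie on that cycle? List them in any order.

2, 8, 9, 13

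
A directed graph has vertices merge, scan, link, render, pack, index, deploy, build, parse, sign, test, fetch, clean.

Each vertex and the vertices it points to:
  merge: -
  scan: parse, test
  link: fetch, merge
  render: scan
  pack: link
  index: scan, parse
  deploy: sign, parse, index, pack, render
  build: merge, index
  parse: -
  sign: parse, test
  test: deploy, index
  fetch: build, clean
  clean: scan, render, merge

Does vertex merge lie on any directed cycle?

No

merge lies on a cycle iff there is a path from merge back to itself.
Exploring from merge, it never reaches itself; equivalently, its strongly connected component is a singleton.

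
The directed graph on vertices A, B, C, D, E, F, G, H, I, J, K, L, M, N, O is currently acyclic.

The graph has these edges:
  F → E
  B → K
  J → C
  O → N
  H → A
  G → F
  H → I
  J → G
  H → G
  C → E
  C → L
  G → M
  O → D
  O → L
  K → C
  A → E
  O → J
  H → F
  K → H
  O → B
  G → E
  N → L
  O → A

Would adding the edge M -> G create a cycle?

Adding M→G creates a cycle iff G can already reach M.
Path from G: G → M.
So G → … → M → G is a cycle.

Yes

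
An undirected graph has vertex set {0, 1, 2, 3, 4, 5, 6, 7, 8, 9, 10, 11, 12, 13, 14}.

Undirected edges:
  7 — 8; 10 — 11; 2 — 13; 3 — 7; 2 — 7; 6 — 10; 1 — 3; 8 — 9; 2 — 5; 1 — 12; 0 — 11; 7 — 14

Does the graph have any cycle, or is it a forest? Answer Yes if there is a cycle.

DFS, tracking each vertex's parent; an edge to a visited non-parent vertex closes a cycle.
Start from 10:
visit 10 (parent –)
  visit 11 (parent 10)
    visit 0 (parent 11)
      0–11: parent, skip
    11–10: parent, skip
  visit 6 (parent 10)
    6–10: parent, skip
visit 1 (parent –)
  visit 3 (parent 1)
    visit 7 (parent 3)
      7–3: parent, skip
      visit 14 (parent 7)
        14–7: parent, skip
      visit 8 (parent 7)
        visit 9 (parent 8)
          9–8: parent, skip
        8–7: parent, skip
      visit 2 (parent 7)
        visit 13 (parent 2)
          13–2: parent, skip
        visit 5 (parent 2)
          5–2: parent, skip
        2–7: parent, skip
    3–1: parent, skip
  visit 12 (parent 1)
    12–1: parent, skip
visit 4 (parent –)
No non-parent visited neighbor found — the graph is a forest.

No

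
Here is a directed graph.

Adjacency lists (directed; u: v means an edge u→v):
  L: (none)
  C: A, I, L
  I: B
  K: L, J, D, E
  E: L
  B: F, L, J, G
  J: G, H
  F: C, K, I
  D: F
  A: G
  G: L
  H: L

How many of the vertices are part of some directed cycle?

A vertex is on a directed cycle iff it belongs to a strongly connected component of size ≥ 2 (or has a self-loop).
The vertices on cycles are {B, C, D, F, I, K} — 6 in total.

6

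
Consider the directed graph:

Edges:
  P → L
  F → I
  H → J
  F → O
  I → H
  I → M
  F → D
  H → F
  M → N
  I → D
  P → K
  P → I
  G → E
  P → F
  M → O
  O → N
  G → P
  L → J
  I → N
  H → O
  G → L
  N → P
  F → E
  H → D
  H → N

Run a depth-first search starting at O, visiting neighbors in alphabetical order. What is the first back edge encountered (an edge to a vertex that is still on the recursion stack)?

DFS from O (visiting neighbors in alphabetical order); mark gray on enter, black on exit:
O gray
  N gray
    P gray
      F gray
        D gray
        D black
        E gray
        E black
        I gray
          I→D: D black — skip
          H gray
            H→D: D black — skip
            H→F: F is gray → back edge
First back edge: H → F.

H→F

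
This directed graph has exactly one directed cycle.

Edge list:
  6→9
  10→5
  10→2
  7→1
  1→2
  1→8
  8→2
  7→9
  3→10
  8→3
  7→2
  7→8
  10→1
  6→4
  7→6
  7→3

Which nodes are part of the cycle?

DFS with gray/black marking from 1:
1 gray
  2 gray
  2 black
  8 gray
    3 gray
      10 gray
        10→1: 1 is gray → back edge
Back edge closes the cycle 1 → 8 → 3 → 10 → 1; its vertices are {1, 3, 8, 10}.

1, 3, 8, 10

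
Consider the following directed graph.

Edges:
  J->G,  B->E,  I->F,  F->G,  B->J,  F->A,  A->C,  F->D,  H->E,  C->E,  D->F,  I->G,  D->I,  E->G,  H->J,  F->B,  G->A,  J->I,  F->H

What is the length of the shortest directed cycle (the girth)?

For each vertex v, BFS finds the shortest path from v back to v.
The shortest such closed walk is F → D → F, length 2.

2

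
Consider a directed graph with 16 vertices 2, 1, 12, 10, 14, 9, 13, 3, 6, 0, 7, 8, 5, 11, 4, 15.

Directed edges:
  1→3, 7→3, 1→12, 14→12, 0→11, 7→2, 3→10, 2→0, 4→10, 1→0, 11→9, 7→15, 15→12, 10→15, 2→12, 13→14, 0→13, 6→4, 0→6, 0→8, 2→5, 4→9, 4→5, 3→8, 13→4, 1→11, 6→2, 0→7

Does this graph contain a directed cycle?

DFS with white/gray/black marking, starting from 15:
15 gray
  12 gray
  12 black
15 black
2 gray
  0 gray
    8 gray
    8 black
    6 gray
      6→2: 2 is gray → back edge
Back edge found, so a cycle exists: 2 → 0 → 6 → 2.

Yes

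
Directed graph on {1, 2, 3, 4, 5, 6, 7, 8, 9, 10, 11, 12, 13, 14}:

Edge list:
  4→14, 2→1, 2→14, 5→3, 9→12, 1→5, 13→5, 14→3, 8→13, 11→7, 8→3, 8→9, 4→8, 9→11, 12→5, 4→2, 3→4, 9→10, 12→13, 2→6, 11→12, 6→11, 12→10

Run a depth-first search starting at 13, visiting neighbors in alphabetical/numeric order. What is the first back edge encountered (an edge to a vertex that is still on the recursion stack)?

DFS from 13 (visiting neighbors in alphabetical/numeric order); mark gray on enter, black on exit:
13 gray
  5 gray
    3 gray
      4 gray
        2 gray
          1 gray
            1→5: 5 is gray → back edge
First back edge: 1 → 5.

1->5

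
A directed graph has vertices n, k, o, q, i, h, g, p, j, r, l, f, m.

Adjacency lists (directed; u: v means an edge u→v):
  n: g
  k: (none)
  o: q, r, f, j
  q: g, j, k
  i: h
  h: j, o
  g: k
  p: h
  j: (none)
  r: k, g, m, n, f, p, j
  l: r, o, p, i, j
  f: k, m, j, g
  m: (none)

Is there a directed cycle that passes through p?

p is on a cycle iff p can reach itself via ≥1 edge.
p → h → o → r → p — yes.

Yes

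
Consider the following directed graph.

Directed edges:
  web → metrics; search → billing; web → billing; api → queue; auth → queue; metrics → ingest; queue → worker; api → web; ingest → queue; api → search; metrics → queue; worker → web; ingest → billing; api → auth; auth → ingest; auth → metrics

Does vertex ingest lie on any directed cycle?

ingest is on a cycle iff ingest can reach itself via ≥1 edge.
ingest → queue → worker → web → metrics → ingest — yes.

Yes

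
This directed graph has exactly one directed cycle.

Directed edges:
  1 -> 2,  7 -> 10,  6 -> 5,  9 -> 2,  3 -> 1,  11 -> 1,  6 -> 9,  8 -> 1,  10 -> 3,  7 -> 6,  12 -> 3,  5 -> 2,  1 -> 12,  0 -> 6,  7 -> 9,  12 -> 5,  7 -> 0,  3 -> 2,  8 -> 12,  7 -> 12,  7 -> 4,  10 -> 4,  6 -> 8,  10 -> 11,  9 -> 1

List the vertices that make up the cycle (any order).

DFS with gray/black marking from 12:
12 gray
  5 gray
    2 gray
    2 black
  5 black
  3 gray
    1 gray
      1→12: 12 is gray → back edge
Back edge closes the cycle 12 → 3 → 1 → 12; its vertices are {1, 3, 12}.

1, 3, 12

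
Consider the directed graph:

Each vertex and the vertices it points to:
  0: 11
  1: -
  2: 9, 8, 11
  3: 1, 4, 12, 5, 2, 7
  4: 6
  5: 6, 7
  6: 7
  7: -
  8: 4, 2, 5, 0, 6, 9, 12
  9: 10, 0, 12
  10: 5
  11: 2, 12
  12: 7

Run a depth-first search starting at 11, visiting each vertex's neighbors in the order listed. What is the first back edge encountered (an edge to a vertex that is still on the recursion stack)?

0→11

DFS from 11 (visiting each vertex's neighbors in the order listed); mark gray on enter, black on exit:
11 gray
  2 gray
    9 gray
      10 gray
        5 gray
          6 gray
            7 gray
            7 black
          6 black
          5→7: 7 black — skip
        5 black
      10 black
      0 gray
        0→11: 11 is gray → back edge
First back edge: 0 → 11.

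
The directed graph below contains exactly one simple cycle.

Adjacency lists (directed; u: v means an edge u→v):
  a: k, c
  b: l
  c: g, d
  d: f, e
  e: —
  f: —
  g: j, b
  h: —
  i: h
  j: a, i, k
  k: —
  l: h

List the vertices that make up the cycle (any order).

DFS with gray/black marking from c:
c gray
  g gray
    j gray
      a gray
        k gray
        k black
        a→c: c is gray → back edge
Back edge closes the cycle c → g → j → a → c; its vertices are {a, c, g, j}.

a, c, g, j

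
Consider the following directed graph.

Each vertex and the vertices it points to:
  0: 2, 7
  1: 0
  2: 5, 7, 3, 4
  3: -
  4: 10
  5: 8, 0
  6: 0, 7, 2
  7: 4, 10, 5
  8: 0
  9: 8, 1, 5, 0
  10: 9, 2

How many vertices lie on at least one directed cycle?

9

A vertex is on a directed cycle iff it belongs to a strongly connected component of size ≥ 2 (or has a self-loop).
The vertices on cycles are {0, 1, 2, 4, 5, 7, 8, 9, 10} — 9 in total.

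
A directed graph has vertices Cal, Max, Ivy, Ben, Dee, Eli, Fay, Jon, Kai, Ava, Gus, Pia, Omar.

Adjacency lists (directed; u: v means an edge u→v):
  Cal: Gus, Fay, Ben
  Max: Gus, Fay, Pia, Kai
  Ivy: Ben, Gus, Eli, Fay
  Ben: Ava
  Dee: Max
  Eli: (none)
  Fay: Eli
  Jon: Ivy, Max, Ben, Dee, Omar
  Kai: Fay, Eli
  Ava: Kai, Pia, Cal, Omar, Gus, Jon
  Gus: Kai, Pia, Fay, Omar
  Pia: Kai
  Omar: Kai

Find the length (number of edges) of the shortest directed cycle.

3

For each vertex v, BFS finds the shortest path from v back to v.
The shortest such closed walk is Ben → Ava → Jon → Ben, length 3.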